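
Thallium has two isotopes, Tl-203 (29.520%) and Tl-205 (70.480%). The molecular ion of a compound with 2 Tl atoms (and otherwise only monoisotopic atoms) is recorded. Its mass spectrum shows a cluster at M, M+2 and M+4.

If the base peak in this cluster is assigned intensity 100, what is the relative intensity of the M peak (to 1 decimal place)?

17.5

(0.29520 + 0.70480)^2 gives M 0.0871, M+2 0.4161, M+4 0.4967; the largest is M+4.
P(M+4) = C(2,2) × 0.29520^0 × 0.70480^2 = 1 × 1.0000 × 0.49674304 = 0.496743 (base)
P(M) = C(2,0) × 0.29520^2 × 0.70480^0 = 1 × 0.08714304 × 1.0000 = 0.087143
Relative intensity = 0.087143 / 0.496743 × 100 = 17.5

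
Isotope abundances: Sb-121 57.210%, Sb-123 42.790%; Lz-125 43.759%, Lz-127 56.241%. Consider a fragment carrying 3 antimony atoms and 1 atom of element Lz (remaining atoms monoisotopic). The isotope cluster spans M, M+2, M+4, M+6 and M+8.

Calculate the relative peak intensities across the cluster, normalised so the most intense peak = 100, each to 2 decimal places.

21.92 : 77.36 : 100.00 : 56.45 : 11.79

Antimony pattern (n=3): 0.18724742 : 0.42015297 : 0.3142518 : 0.07834781
Element Lz pattern (n=1): 0.43759 : 0.56241
Convolve the two distributions (both contribute in 2-u steps):
  M: 0.18724742×0.43759 = 0.081938
  M+2: 0.18724742×0.56241 + 0.42015297×0.43759 = 0.289165
  M+4: 0.42015297×0.56241 + 0.3142518×0.43759 = 0.373812
  M+6: 0.3142518×0.56241 + 0.07834781×0.43759 = 0.211023
  M+8: 0.07834781×0.56241 = 0.044064
Scale to base peak (0.373812) = 100: 21.92 : 77.36 : 100.00 : 56.45 : 11.79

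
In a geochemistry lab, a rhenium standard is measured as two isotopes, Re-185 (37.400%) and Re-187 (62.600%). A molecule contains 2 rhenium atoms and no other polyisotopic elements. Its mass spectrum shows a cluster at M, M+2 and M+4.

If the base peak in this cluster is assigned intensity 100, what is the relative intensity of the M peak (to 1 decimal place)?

(0.37400 + 0.62600)^2 gives M 0.1399, M+2 0.4682, M+4 0.3919; the largest is M+2.
P(M+2) = C(2,1) × 0.37400^1 × 0.62600^1 = 2 × 0.3740 × 0.6260 = 0.468248 (base)
P(M) = C(2,0) × 0.37400^2 × 0.62600^0 = 1 × 0.139876 × 1.0000 = 0.139876
Relative intensity = 0.139876 / 0.468248 × 100 = 29.9

29.9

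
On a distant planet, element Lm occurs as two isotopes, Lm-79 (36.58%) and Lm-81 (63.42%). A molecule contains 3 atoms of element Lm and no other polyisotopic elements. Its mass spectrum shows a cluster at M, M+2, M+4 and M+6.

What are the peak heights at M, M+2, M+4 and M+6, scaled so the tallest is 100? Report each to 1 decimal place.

11.1 : 57.7 : 100.0 : 57.8

Each Lm atom is independently Lm-79 (p = 0.3658) or Lm-81 (q = 0.6342); the cluster is the binomial expansion (p + q)^3.
P(M) = 0.3658^3 = 0.048948
P(M+2) = 3 × 0.3658^2 × 0.6342^1 = 0.254586
P(M+4) = 3 × 0.3658^1 × 0.6342^2 = 0.441385
P(M+6) = 0.6342^3 = 0.255081
The M+4 peak is largest (0.441385); scaling to 100 gives 11.1 : 57.7 : 100.0 : 57.8.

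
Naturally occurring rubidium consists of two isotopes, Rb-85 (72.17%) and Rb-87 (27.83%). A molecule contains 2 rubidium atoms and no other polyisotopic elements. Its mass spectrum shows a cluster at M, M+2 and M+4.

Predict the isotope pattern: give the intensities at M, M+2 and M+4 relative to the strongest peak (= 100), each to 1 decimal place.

Expanding (0.7217 + 0.2783)^2:
P(M) = 0.7217^2 = 0.520851
P(M+2) = 2 × 0.7217^1 × 0.2783^1 = 0.401698
P(M+4) = 0.2783^2 = 0.077451
The M peak is largest (0.520851); scaling to 100 gives 100.0 : 77.1 : 14.9.

100.0 : 77.1 : 14.9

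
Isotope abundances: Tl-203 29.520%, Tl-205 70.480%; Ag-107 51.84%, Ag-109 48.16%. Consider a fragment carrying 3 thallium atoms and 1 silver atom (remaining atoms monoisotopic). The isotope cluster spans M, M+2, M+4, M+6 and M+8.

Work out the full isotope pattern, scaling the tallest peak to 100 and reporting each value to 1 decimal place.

Thallium pattern (n=3): 0.02572463 : 0.18425524 : 0.43991564 : 0.35010449
Silver pattern (n=1): 0.5184 : 0.4816
Convolve the two distributions (both contribute in 2-u steps):
  M: 0.02572463×0.5184 = 0.013336
  M+2: 0.02572463×0.4816 + 0.18425524×0.5184 = 0.107907
  M+4: 0.18425524×0.4816 + 0.43991564×0.5184 = 0.316790
  M+6: 0.43991564×0.4816 + 0.35010449×0.5184 = 0.393358
  M+8: 0.35010449×0.4816 = 0.168610
Scale to base peak (0.393358) = 100: 3.4 : 27.4 : 80.5 : 100.0 : 42.9

3.4 : 27.4 : 80.5 : 100.0 : 42.9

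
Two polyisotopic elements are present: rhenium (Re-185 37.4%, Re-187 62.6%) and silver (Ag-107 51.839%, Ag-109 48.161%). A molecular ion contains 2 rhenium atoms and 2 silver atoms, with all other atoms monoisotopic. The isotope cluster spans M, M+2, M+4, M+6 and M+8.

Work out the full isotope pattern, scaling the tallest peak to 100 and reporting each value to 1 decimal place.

Rhenium pattern (n=2): 0.139876 : 0.468248 : 0.391876
Silver pattern (n=2): 0.26872819 : 0.49932362 : 0.23194819
Convolve the two distributions (both contribute in 2-u steps):
  M: 0.139876×0.26872819 = 0.037589
  M+2: 0.139876×0.49932362 + 0.468248×0.26872819 = 0.195675
  M+4: 0.139876×0.23194819 + 0.468248×0.49932362 + 0.391876×0.26872819 = 0.371559
  M+6: 0.468248×0.23194819 + 0.391876×0.49932362 = 0.304282
  M+8: 0.391876×0.23194819 = 0.090895
Scale to base peak (0.371559) = 100: 10.1 : 52.7 : 100.0 : 81.9 : 24.5

10.1 : 52.7 : 100.0 : 81.9 : 24.5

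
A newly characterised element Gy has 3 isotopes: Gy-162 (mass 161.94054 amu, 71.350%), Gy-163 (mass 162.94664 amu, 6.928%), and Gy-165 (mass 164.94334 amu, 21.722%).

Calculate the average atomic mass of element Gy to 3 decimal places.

The abundance-weighted mean is 0.71350 × 161.94054 + 0.06928 × 162.94664 + 0.21722 × 164.94334
= 115.544575 + 11.288943 + 35.828992 = 162.662510 amu

162.663 amu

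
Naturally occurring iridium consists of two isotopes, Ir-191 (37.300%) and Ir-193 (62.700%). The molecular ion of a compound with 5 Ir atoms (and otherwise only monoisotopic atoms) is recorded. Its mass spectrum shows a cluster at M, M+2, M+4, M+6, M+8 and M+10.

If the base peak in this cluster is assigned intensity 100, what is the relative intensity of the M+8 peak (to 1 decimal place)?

84.0

Binomial terms of (0.37300 + 0.62700)^5: M 0.0072, M+2 0.0607, M+4 0.2040, M+6 0.3429, M+8 0.2882, M+10 0.0969 → M+6 is the base peak.
P(M+6) = C(5,3) × 0.37300^2 × 0.62700^3 = 10 × 0.139129 × 0.24649188 = 0.342942 (base)
P(M+8) = C(5,4) × 0.37300^1 × 0.62700^4 = 5 × 0.3730 × 0.15455041 = 0.288237
Relative intensity = 0.288237 / 0.342942 × 100 = 84.0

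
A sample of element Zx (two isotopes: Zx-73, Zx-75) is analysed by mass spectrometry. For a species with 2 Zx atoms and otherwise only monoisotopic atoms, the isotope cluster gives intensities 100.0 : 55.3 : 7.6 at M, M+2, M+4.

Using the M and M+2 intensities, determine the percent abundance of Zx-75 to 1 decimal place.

Write p for the Zx-73 fraction. I(M+2)/I(M) = [C(2,1)·p^1·(1−p)] / p^2 = 2·(1−p)/p = 55.3/100.0 = 0.5530
(1−p)/p = 0.5530/2 = 0.2765  ⇒  p = 1/(1 + 0.2765) = 0.7834
Zx-73: 78.3%, Zx-75: 21.7%.

21.7%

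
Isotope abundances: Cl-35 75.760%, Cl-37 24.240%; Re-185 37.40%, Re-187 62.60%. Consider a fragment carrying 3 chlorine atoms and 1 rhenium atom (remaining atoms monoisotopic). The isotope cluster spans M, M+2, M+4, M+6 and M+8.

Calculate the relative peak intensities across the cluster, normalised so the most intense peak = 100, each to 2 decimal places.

Chlorine pattern (n=3): 0.4348304 : 0.41738208 : 0.13354464 : 0.01424288
Rhenium pattern (n=1): 0.3740 : 0.6260
Convolve the two distributions (both contribute in 2-u steps):
  M: 0.4348304×0.3740 = 0.162627
  M+2: 0.4348304×0.6260 + 0.41738208×0.3740 = 0.428305
  M+4: 0.41738208×0.6260 + 0.13354464×0.3740 = 0.311227
  M+6: 0.13354464×0.6260 + 0.01424288×0.3740 = 0.088926
  M+8: 0.01424288×0.6260 = 0.008916
Scale to base peak (0.428305) = 100: 37.97 : 100.00 : 72.66 : 20.76 : 2.08

37.97 : 100.00 : 72.66 : 20.76 : 2.08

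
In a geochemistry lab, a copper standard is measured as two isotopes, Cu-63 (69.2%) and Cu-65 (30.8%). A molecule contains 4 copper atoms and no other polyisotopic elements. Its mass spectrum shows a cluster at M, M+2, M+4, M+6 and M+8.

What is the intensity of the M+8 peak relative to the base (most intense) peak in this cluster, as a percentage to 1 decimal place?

2.2%

Term probabilities: M 0.2293, M+2 0.4083, M+4 0.2726, M+6 0.0809, M+8 0.0090. Base peak = M+2.
P(M+2) = C(4,1) × 0.692^3 × 0.308^1 = 4 × 0.33137389 × 0.3080 = 0.408253 (base)
P(M+8) = C(4,4) × 0.692^0 × 0.308^4 = 1 × 1.0000 × 0.00899918 = 0.008999
Relative intensity = 0.008999 / 0.408253 × 100 = 2.2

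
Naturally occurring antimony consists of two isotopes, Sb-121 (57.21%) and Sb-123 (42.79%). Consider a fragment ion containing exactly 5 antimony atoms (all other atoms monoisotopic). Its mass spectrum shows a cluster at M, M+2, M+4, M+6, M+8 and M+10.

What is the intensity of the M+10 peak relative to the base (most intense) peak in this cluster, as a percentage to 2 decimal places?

(0.5721 + 0.4279)^5 gives M 0.0613, M+2 0.2292, M+4 0.3428, M+6 0.2564, M+8 0.0959, M+10 0.0143; the largest is M+4.
P(M+4) = C(5,2) × 0.5721^3 × 0.4279^2 = 10 × 0.18724742 × 0.18309841 = 0.342847 (base)
P(M+10) = C(5,5) × 0.5721^0 × 0.4279^5 = 1 × 1.0000 × 0.01434536 = 0.014345
Relative intensity = 0.014345 / 0.342847 × 100 = 4.18

4.18%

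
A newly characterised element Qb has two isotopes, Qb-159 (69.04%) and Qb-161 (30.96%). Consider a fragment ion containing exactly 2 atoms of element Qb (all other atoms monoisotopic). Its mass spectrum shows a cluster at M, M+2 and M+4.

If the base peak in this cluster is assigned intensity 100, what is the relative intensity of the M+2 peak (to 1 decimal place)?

89.7

(0.6904 + 0.3096)^2 gives M 0.4767, M+2 0.4275, M+4 0.0959; the largest is M.
P(M) = C(2,0) × 0.6904^2 × 0.3096^0 = 1 × 0.47665216 × 1.0000 = 0.476652 (base)
P(M+2) = C(2,1) × 0.6904^1 × 0.3096^1 = 2 × 0.6904 × 0.3096 = 0.427496
Relative intensity = 0.427496 / 0.476652 × 100 = 89.7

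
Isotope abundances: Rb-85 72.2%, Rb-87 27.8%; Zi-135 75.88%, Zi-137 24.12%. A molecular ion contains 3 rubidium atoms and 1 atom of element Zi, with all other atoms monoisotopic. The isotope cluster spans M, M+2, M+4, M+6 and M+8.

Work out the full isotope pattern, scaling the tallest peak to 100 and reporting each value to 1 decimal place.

67.9 : 100.0 : 55.1 : 13.5 : 1.2

Rubidium pattern (n=3): 0.37636705 : 0.43475086 : 0.16739714 : 0.02148495
Element Zi pattern (n=1): 0.7588 : 0.2412
Convolve the two distributions (both contribute in 2-u steps):
  M: 0.37636705×0.7588 = 0.285587
  M+2: 0.37636705×0.2412 + 0.43475086×0.7588 = 0.420669
  M+4: 0.43475086×0.2412 + 0.16739714×0.7588 = 0.231883
  M+6: 0.16739714×0.2412 + 0.02148495×0.7588 = 0.056679
  M+8: 0.02148495×0.2412 = 0.005182
Scale to base peak (0.420669) = 100: 67.9 : 100.0 : 55.1 : 13.5 : 1.2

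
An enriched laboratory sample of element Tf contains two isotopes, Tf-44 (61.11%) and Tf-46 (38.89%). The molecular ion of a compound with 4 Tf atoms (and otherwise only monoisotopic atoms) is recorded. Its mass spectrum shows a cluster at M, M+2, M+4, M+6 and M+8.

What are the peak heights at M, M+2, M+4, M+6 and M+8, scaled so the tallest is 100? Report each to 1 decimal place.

39.3 : 100.0 : 95.5 : 40.5 : 6.4

Each Tf atom is independently Tf-44 (p = 0.6111) or Tf-46 (q = 0.3889); the cluster is the binomial expansion (p + q)^4.
P(M) = 0.6111^4 = 0.139460
P(M+2) = 4 × 0.6111^3 × 0.3889^1 = 0.355005
P(M+4) = 6 × 0.6111^2 × 0.3889^2 = 0.338884
P(M+6) = 4 × 0.6111^1 × 0.3889^3 = 0.143776
P(M+8) = 0.3889^4 = 0.022875
The M+2 peak is largest (0.355005); scaling to 100 gives 39.3 : 100.0 : 95.5 : 40.5 : 6.4.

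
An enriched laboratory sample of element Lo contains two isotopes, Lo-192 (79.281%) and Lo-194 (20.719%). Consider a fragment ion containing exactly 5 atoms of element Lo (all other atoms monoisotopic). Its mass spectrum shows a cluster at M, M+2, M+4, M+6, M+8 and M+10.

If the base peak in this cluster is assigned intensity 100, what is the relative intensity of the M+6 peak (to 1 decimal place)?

13.7

Binomial terms of (0.79281 + 0.20719)^5: M 0.3132, M+2 0.4093, M+4 0.2139, M+6 0.0559, M+8 0.0073, M+10 0.0004 → M+2 is the base peak.
P(M+2) = C(5,1) × 0.79281^4 × 0.20719^1 = 5 × 0.39507221 × 0.20719 = 0.409275 (base)
P(M+6) = C(5,3) × 0.79281^2 × 0.20719^3 = 10 × 0.6285477 × 0.00889419 = 0.055904
Relative intensity = 0.055904 / 0.409275 × 100 = 13.7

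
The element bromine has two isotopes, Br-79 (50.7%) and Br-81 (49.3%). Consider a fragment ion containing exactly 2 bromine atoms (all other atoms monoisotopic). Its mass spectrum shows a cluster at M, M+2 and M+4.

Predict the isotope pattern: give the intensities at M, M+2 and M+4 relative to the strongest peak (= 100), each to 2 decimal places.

51.42 : 100.00 : 48.62

Each Br atom is independently Br-79 (p = 0.507) or Br-81 (q = 0.493); the cluster is the binomial expansion (p + q)^2.
P(M) = 0.507^2 = 0.257049
P(M+2) = 2 × 0.507^1 × 0.493^1 = 0.499902
P(M+4) = 0.493^2 = 0.243049
The M+2 peak is largest (0.499902); scaling to 100 gives 51.42 : 100.00 : 48.62.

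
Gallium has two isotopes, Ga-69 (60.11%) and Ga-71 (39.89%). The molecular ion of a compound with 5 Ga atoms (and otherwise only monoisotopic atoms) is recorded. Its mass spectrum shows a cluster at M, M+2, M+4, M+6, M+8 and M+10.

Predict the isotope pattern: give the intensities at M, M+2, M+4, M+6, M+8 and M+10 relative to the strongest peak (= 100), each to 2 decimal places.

The 5 Ga atoms are independent, so intensities follow the terms of (0.6011 + 0.3989)^5.
P(M) = 0.6011^5 = 0.078475
P(M+2) = 5 × 0.6011^4 × 0.3989^1 = 0.260388
P(M+4) = 10 × 0.6011^3 × 0.3989^2 = 0.345596
P(M+6) = 10 × 0.6011^2 × 0.3989^3 = 0.229343
P(M+8) = 5 × 0.6011^1 × 0.3989^4 = 0.076098
P(M+10) = 0.3989^5 = 0.010100
The M+4 peak is largest (0.345596); scaling to 100 gives 22.71 : 75.34 : 100.00 : 66.36 : 22.02 : 2.92.

22.71 : 75.34 : 100.00 : 66.36 : 22.02 : 2.92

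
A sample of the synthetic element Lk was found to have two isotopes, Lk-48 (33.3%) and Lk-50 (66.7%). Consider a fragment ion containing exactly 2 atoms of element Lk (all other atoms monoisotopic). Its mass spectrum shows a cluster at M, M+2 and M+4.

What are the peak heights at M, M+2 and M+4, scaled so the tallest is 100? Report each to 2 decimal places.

24.93 : 99.85 : 100.00

Expanding (0.333 + 0.667)^2:
P(M) = 0.333^2 = 0.110889
P(M+2) = 2 × 0.333^1 × 0.667^1 = 0.444222
P(M+4) = 0.667^2 = 0.444889
The M+4 peak is largest (0.444889); scaling to 100 gives 24.93 : 99.85 : 100.00.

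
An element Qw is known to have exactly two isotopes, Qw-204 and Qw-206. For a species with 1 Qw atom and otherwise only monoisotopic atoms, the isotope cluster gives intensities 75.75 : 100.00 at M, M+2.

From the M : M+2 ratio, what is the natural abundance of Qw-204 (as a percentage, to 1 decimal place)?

43.1%

Write p for the Qw-204 fraction. I(M+2)/I(M) = [C(1,1)·p^0·(1−p)] / p^1 = 1·(1−p)/p = 100.00/75.75 = 1.3201
(1−p)/p = 1.3201/1 = 1.3201  ⇒  p = 1/(1 + 1.3201) = 0.4310
Qw-204: 43.1%, Qw-206: 56.9%.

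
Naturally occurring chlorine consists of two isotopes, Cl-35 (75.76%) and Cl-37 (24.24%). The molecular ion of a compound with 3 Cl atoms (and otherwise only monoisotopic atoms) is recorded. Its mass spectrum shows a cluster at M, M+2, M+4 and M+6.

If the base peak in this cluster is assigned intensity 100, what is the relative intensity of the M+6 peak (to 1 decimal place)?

3.3

(0.7576 + 0.2424)^3 gives M 0.4348, M+2 0.4174, M+4 0.1335, M+6 0.0142; the largest is M.
P(M) = C(3,0) × 0.7576^3 × 0.2424^0 = 1 × 0.4348304 × 1.0000 = 0.434830 (base)
P(M+6) = C(3,3) × 0.7576^0 × 0.2424^3 = 1 × 1.0000 × 0.01424288 = 0.014243
Relative intensity = 0.014243 / 0.434830 × 100 = 3.3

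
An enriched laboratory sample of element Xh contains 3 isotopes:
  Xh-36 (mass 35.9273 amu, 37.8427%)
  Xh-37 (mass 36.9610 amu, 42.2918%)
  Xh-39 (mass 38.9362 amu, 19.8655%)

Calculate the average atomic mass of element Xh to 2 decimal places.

36.96 amu

The abundance-weighted mean is 0.378427 × 35.9273 + 0.422918 × 36.9610 + 0.198655 × 38.9362
= 13.59586 + 15.63147 + 7.73487 = 36.96220 amu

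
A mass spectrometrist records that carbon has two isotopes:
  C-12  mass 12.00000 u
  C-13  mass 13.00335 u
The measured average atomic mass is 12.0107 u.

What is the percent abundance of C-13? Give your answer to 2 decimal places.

Let x be the fractional abundance of C-12; then C-13 has abundance 1 − x.
12.00000·x + 13.00335·(1 − x) = 12.0107
(12.00000 − 13.00335)·x = 12.0107 − 13.00335
x = -0.99265 / -1.00335 = 0.98934 → 98.93% C-12, 1.07% C-13.

1.07%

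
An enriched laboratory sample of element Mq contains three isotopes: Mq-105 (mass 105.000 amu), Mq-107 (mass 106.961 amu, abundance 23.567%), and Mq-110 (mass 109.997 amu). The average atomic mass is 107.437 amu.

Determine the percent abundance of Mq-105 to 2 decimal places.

The remaining 76.433% is split between Mq-105 (fraction x) and Mq-110 (fraction 0.76433 − x).
Substituting: 105.000x + 109.997(0.76433 − x) = 82.22950113
(105.000 − 109.997)x = -1.84450588  ⇒  x = 0.36912, y = 0.39521
Mq-105: 36.91%, Mq-110: 39.52%.

36.91%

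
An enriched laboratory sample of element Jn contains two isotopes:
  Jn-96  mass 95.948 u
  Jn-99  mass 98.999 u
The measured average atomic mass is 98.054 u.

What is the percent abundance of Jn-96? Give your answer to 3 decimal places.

30.973%

Writing the weighted mean with unknown fraction x of Jn-96:
95.948·x + 98.999·(1 − x) = 98.054
(95.948 − 98.999)·x = 98.054 − 98.999
x = -0.945 / -3.051 = 0.30973 → 30.973% Jn-96, 69.027% Jn-99.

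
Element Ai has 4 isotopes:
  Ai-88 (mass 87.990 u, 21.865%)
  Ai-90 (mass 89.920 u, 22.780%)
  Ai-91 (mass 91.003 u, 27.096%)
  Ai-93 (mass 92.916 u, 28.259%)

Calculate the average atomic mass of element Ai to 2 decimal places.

Weight each isotope mass by its fractional abundance: 0.21865 × 87.990 + 0.22780 × 89.920 + 0.27096 × 91.003 + 0.28259 × 92.916
= 19.2390 + 20.4838 + 24.6582 + 26.2571 = 90.6381 u

90.64 u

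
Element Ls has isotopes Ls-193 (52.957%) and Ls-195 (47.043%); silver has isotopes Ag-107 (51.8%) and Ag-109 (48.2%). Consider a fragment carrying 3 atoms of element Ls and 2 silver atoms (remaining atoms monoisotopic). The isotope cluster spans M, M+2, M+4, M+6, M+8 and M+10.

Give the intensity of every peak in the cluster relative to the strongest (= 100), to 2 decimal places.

12.21 : 55.24 : 100.00 : 90.50 : 40.94 : 7.41

Element Ls pattern (n=3): 0.14851493 : 0.39578836 : 0.35158849 : 0.10410822
Silver pattern (n=2): 0.268324 : 0.499352 : 0.232324
Convolve the two distributions (both contribute in 2-u steps):
  M: 0.14851493×0.268324 = 0.039850
  M+2: 0.14851493×0.499352 + 0.39578836×0.268324 = 0.180361
  M+4: 0.14851493×0.232324 + 0.39578836×0.499352 + 0.35158849×0.268324 = 0.326481
  M+6: 0.39578836×0.232324 + 0.35158849×0.499352 + 0.10410822×0.268324 = 0.295452
  M+8: 0.35158849×0.232324 + 0.10410822×0.499352 = 0.133669
  M+10: 0.10410822×0.232324 = 0.024187
Scale to base peak (0.326481) = 100: 12.21 : 55.24 : 100.00 : 90.50 : 40.94 : 7.41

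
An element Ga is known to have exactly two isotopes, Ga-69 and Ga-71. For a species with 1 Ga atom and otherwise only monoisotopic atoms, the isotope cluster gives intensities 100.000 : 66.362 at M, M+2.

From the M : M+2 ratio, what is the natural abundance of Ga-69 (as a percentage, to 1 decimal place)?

If p is the fraction of Ga that is Ga-69, then I(M+2)/I(M) = [C(1,1)·p^0·(1−p)] / p^1 = 1·(1−p)/p = 66.362/100.000 = 0.6636
(1−p)/p = 0.6636/1 = 0.6636  ⇒  p = 1/(1 + 0.6636) = 0.6011
Ga-69: 60.1%, Ga-71: 39.9%.

60.1%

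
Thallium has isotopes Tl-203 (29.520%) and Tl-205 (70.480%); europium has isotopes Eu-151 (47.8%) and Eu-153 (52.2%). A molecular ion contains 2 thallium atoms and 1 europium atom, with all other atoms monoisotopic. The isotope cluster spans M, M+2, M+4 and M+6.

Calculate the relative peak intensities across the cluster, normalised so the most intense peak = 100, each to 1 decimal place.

Thallium pattern (n=2): 0.08714304 : 0.41611392 : 0.49674304
Europium pattern (n=1): 0.4780 : 0.5220
Convolve the two distributions (both contribute in 2-u steps):
  M: 0.08714304×0.4780 = 0.041654
  M+2: 0.08714304×0.5220 + 0.41611392×0.4780 = 0.244391
  M+4: 0.41611392×0.5220 + 0.49674304×0.4780 = 0.454655
  M+6: 0.49674304×0.5220 = 0.259300
Scale to base peak (0.454655) = 100: 9.2 : 53.8 : 100.0 : 57.0

9.2 : 53.8 : 100.0 : 57.0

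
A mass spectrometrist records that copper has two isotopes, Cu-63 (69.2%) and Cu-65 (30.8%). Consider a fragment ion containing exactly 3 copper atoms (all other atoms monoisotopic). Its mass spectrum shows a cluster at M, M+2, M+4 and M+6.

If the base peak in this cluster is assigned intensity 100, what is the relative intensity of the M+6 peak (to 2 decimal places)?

Binomial terms of (0.692 + 0.308)^3: M 0.3314, M+2 0.4425, M+4 0.1969, M+6 0.0292 → M+2 is the base peak.
P(M+2) = C(3,1) × 0.692^2 × 0.308^1 = 3 × 0.478864 × 0.3080 = 0.442470 (base)
P(M+6) = C(3,3) × 0.692^0 × 0.308^3 = 1 × 1.0000 × 0.02921811 = 0.029218
Relative intensity = 0.029218 / 0.442470 × 100 = 6.60

6.60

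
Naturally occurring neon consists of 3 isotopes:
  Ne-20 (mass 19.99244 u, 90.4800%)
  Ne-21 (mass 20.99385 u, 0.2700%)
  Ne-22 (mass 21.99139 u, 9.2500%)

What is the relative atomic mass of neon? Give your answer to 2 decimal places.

Average mass = Σ (abundance × isotope mass) = 0.904800 × 19.99244 + 0.002700 × 20.99385 + 0.092500 × 21.99139
= 18.089160 + 0.056683 + 2.034204 = 20.180047 u

20.18 u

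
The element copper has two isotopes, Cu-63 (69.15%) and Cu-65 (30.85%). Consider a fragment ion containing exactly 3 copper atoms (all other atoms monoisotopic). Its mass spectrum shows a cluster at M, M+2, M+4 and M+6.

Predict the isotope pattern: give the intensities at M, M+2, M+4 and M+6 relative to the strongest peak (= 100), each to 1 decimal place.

74.7 : 100.0 : 44.6 : 6.6

Expanding (0.6915 + 0.3085)^3:
P(M) = 0.6915^3 = 0.330656
P(M+2) = 3 × 0.6915^2 × 0.3085^1 = 0.442548
P(M+4) = 3 × 0.6915^1 × 0.3085^2 = 0.197435
P(M+6) = 0.3085^3 = 0.029361
The M+2 peak is largest (0.442548); scaling to 100 gives 74.7 : 100.0 : 44.6 : 6.6.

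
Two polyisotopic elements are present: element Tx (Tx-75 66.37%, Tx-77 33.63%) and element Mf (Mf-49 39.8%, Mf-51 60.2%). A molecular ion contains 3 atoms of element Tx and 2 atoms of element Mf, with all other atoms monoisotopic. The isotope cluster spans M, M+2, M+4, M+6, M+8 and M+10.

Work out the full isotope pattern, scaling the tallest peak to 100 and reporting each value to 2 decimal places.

Element Tx pattern (n=3): 0.29235832 : 0.44441812 : 0.22518881 : 0.03803475
Element Mf pattern (n=2): 0.158404 : 0.479192 : 0.362404
Convolve the two distributions (both contribute in 2-u steps):
  M: 0.29235832×0.158404 = 0.046311
  M+2: 0.29235832×0.479192 + 0.44441812×0.158404 = 0.210493
  M+4: 0.29235832×0.362404 + 0.44441812×0.479192 + 0.22518881×0.158404 = 0.354584
  M+6: 0.44441812×0.362404 + 0.22518881×0.479192 + 0.03803475×0.158404 = 0.274992
  M+8: 0.22518881×0.362404 + 0.03803475×0.479192 = 0.099835
  M+10: 0.03803475×0.362404 = 0.013784
Scale to base peak (0.354584) = 100: 13.06 : 59.36 : 100.00 : 77.55 : 28.16 : 3.89

13.06 : 59.36 : 100.00 : 77.55 : 28.16 : 3.89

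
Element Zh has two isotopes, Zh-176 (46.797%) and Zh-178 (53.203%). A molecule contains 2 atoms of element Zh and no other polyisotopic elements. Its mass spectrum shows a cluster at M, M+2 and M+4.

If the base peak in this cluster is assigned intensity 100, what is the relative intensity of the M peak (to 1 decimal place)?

44.0

Term probabilities: M 0.2190, M+2 0.4979, M+4 0.2831. Base peak = M+2.
P(M+2) = C(2,1) × 0.46797^1 × 0.53203^1 = 2 × 0.46797 × 0.53203 = 0.497948 (base)
P(M) = C(2,0) × 0.46797^2 × 0.53203^0 = 1 × 0.21899592 × 1.0000 = 0.218996
Relative intensity = 0.218996 / 0.497948 × 100 = 44.0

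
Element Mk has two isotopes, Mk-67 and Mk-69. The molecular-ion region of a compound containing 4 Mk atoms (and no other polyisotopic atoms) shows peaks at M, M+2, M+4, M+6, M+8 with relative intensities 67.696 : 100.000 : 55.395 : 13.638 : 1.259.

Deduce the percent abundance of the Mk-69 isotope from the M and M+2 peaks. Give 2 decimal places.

26.97%

If p is the fraction of Mk that is Mk-67, then I(M+2)/I(M) = [C(4,1)·p^3·(1−p)] / p^4 = 4·(1−p)/p = 100.000/67.696 = 1.4772
(1−p)/p = 1.4772/4 = 0.3693  ⇒  p = 1/(1 + 0.3693) = 0.7303
Mk-67: 73.03%, Mk-69: 26.97%.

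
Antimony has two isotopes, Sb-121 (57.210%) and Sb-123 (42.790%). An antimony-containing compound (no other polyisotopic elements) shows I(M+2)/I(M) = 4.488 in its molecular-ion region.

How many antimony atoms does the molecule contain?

With n Sb atoms, P(M+2)/P(M) = C(n,1)·p^(n−1)q / p^n = n·q/p = n · 0.42790/0.57210.
n = 4.488 × 0.57210/0.42790 = 6.00 ≈ 6

6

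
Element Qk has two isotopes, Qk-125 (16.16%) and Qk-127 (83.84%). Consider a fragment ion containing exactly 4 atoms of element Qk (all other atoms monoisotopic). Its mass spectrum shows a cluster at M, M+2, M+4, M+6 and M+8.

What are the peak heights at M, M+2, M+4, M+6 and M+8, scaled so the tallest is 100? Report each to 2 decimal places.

0.14 : 2.86 : 22.29 : 77.10 : 100.00

The 4 Qk atoms are independent, so intensities follow the terms of (0.1616 + 0.8384)^4.
P(M) = 0.1616^4 = 0.000682
P(M+2) = 4 × 0.1616^3 × 0.8384^1 = 0.014153
P(M+4) = 6 × 0.1616^2 × 0.8384^2 = 0.110138
P(M+6) = 4 × 0.1616^1 × 0.8384^3 = 0.380939
P(M+8) = 0.8384^4 = 0.494089
The M+8 peak is largest (0.494089); scaling to 100 gives 0.14 : 2.86 : 22.29 : 77.10 : 100.00.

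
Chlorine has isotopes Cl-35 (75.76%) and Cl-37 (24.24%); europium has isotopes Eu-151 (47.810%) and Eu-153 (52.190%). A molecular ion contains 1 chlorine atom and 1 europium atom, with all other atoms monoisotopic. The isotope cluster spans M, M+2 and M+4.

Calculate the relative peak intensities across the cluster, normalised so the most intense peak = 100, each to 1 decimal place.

Chlorine pattern (n=1): 0.7576 : 0.2424
Europium pattern (n=1): 0.4781 : 0.5219
Convolve the two distributions (both contribute in 2-u steps):
  M: 0.7576×0.4781 = 0.362209
  M+2: 0.7576×0.5219 + 0.2424×0.4781 = 0.511283
  M+4: 0.2424×0.5219 = 0.126509
Scale to base peak (0.511283) = 100: 70.8 : 100.0 : 24.7

70.8 : 100.0 : 24.7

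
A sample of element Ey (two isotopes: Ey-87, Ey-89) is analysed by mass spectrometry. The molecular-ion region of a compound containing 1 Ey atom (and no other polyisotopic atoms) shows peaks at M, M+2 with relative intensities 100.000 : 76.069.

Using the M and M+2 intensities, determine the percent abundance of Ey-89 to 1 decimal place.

43.2%

Write p for the Ey-87 fraction. I(M+2)/I(M) = [C(1,1)·p^0·(1−p)] / p^1 = 1·(1−p)/p = 76.069/100.000 = 0.7607
(1−p)/p = 0.7607/1 = 0.7607  ⇒  p = 1/(1 + 0.7607) = 0.5680
Ey-87: 56.8%, Ey-89: 43.2%.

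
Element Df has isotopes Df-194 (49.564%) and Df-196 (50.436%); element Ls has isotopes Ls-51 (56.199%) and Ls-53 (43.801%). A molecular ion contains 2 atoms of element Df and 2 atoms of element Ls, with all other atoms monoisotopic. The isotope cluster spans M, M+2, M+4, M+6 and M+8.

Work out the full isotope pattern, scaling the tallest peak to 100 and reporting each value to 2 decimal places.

20.77 : 74.64 : 100.00 : 59.19 : 13.06

Element Df pattern (n=2): 0.24565901 : 0.49996198 : 0.25437901
Element Ls pattern (n=2): 0.31583276 : 0.49231448 : 0.19185276
Convolve the two distributions (both contribute in 2-u steps):
  M: 0.24565901×0.31583276 = 0.077587
  M+2: 0.24565901×0.49231448 + 0.49996198×0.31583276 = 0.278846
  M+4: 0.24565901×0.19185276 + 0.49996198×0.49231448 + 0.25437901×0.31583276 = 0.373610
  M+6: 0.49996198×0.19185276 + 0.25437901×0.49231448 = 0.221154
  M+8: 0.25437901×0.19185276 = 0.048803
Scale to base peak (0.373610) = 100: 20.77 : 74.64 : 100.00 : 59.19 : 13.06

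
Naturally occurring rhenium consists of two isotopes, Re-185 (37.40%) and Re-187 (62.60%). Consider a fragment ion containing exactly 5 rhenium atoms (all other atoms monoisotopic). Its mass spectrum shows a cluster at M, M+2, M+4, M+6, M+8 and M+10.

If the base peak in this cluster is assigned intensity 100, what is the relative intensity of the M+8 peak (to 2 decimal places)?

Term probabilities: M 0.0073, M+2 0.0612, M+4 0.2050, M+6 0.3431, M+8 0.2872, M+10 0.0961. Base peak = M+6.
P(M+6) = C(5,3) × 0.3740^2 × 0.6260^3 = 10 × 0.139876 × 0.24531438 = 0.343136 (base)
P(M+8) = C(5,4) × 0.3740^1 × 0.6260^4 = 5 × 0.3740 × 0.1535668 = 0.287170
Relative intensity = 0.287170 / 0.343136 × 100 = 83.69

83.69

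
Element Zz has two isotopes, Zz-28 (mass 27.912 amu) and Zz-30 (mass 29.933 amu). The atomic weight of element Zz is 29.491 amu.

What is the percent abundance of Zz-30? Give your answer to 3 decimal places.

With x = fraction of Zz-28 (so Zz-30 is 1 − x):
27.912·x + 29.933·(1 − x) = 29.491
(27.912 − 29.933)·x = 29.491 − 29.933
x = -0.442 / -2.021 = 0.21870 → 21.870% Zz-28, 78.130% Zz-30.

78.130%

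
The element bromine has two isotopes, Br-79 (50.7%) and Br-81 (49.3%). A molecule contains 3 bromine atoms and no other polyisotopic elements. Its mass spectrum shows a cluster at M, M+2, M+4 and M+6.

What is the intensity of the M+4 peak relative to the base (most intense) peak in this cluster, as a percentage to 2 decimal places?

97.24%

Term probabilities: M 0.1303, M+2 0.3802, M+4 0.3697, M+6 0.1198. Base peak = M+2.
P(M+2) = C(3,1) × 0.507^2 × 0.493^1 = 3 × 0.257049 × 0.4930 = 0.380175 (base)
P(M+4) = C(3,2) × 0.507^1 × 0.493^2 = 3 × 0.5070 × 0.243049 = 0.369678
Relative intensity = 0.369678 / 0.380175 × 100 = 97.24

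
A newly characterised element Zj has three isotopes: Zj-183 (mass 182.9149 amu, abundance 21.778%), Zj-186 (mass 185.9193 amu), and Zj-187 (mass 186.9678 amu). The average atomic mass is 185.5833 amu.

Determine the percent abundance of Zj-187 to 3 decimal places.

The remaining 78.222% is split between Zj-186 (fraction x) and Zj-187 (fraction 0.78222 − x).
Substituting: 185.9193x + 186.9678(0.78222 − x) = 145.748093078
(185.9193 − 186.9678)x = -0.501859438  ⇒  x = 0.47865, y = 0.30357
Zj-186: 47.865%, Zj-187: 30.357%.

30.357%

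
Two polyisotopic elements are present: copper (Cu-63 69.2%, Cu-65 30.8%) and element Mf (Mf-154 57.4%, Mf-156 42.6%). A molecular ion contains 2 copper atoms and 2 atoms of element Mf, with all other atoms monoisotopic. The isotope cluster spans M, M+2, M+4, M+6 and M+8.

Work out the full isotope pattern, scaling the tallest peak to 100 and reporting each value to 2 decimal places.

42.11 : 100.00 : 87.19 : 33.03 : 4.60

Copper pattern (n=2): 0.478864 : 0.426272 : 0.094864
Element Mf pattern (n=2): 0.329476 : 0.489048 : 0.181476
Convolve the two distributions (both contribute in 2-u steps):
  M: 0.478864×0.329476 = 0.157774
  M+2: 0.478864×0.489048 + 0.426272×0.329476 = 0.374634
  M+4: 0.478864×0.181476 + 0.426272×0.489048 + 0.094864×0.329476 = 0.326625
  M+6: 0.426272×0.181476 + 0.094864×0.489048 = 0.123751
  M+8: 0.094864×0.181476 = 0.017216
Scale to base peak (0.374634) = 100: 42.11 : 100.00 : 87.19 : 33.03 : 4.60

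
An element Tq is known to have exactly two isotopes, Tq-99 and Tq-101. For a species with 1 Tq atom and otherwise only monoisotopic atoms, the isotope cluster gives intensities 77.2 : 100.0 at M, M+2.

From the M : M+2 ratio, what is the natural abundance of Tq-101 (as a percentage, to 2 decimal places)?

56.43%

If p is the fraction of Tq that is Tq-99, then I(M+2)/I(M) = [C(1,1)·p^0·(1−p)] / p^1 = 1·(1−p)/p = 100.0/77.2 = 1.2953
(1−p)/p = 1.2953/1 = 1.2953  ⇒  p = 1/(1 + 1.2953) = 0.4357
Tq-99: 43.57%, Tq-101: 56.43%.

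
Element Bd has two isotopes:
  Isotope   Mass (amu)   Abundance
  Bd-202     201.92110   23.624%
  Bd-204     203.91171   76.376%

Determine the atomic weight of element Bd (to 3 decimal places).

Weight each isotope mass by its fractional abundance: 0.23624 × 201.92110 + 0.76376 × 203.91171
= 47.701841 + 155.739608 = 203.441449 amu

203.441 amu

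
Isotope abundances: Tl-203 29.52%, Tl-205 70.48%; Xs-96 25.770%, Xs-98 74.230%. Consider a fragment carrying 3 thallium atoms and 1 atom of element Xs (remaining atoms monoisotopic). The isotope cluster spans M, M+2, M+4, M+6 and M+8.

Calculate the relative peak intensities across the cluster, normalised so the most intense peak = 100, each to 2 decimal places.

Thallium pattern (n=3): 0.02572463 : 0.18425524 : 0.43991564 : 0.35010449
Element Xs pattern (n=1): 0.2577 : 0.7423
Convolve the two distributions (both contribute in 2-u steps):
  M: 0.02572463×0.2577 = 0.006629
  M+2: 0.02572463×0.7423 + 0.18425524×0.2577 = 0.066578
  M+4: 0.18425524×0.7423 + 0.43991564×0.2577 = 0.250139
  M+6: 0.43991564×0.7423 + 0.35010449×0.2577 = 0.416771
  M+8: 0.35010449×0.7423 = 0.259883
Scale to base peak (0.416771) = 100: 1.59 : 15.97 : 60.02 : 100.00 : 62.36

1.59 : 15.97 : 60.02 : 100.00 : 62.36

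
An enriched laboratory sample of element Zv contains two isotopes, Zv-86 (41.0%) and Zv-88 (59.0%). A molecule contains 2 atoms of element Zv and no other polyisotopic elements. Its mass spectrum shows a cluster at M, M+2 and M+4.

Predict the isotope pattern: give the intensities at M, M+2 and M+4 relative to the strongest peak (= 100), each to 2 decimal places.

Expanding (0.410 + 0.590)^2:
P(M) = 0.410^2 = 0.168100
P(M+2) = 2 × 0.410^1 × 0.590^1 = 0.483800
P(M+4) = 0.590^2 = 0.348100
The M+2 peak is largest (0.483800); scaling to 100 gives 34.75 : 100.00 : 71.95.

34.75 : 100.00 : 71.95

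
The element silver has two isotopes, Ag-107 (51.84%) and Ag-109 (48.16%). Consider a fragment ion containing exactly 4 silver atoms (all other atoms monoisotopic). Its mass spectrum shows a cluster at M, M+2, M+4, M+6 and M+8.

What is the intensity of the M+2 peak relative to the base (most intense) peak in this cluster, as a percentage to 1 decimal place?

71.8%

(0.5184 + 0.4816)^4 gives M 0.0722, M+2 0.2684, M+4 0.3740, M+6 0.2316, M+8 0.0538; the largest is M+4.
P(M+4) = C(4,2) × 0.5184^2 × 0.4816^2 = 6 × 0.26873856 × 0.23193856 = 0.373985 (base)
P(M+2) = C(4,1) × 0.5184^3 × 0.4816^1 = 4 × 0.13931407 × 0.4816 = 0.268375
Relative intensity = 0.268375 / 0.373985 × 100 = 71.8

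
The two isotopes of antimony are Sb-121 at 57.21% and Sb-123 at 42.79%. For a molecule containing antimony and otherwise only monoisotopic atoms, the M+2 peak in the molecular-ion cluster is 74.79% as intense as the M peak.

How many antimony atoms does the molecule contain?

1

With n Sb atoms, P(M+2)/P(M) = C(n,1)·p^(n−1)q / p^n = n·q/p = n · 0.4279/0.5721.
n = 0.7479 × 0.5721/0.4279 = 1.00 ≈ 1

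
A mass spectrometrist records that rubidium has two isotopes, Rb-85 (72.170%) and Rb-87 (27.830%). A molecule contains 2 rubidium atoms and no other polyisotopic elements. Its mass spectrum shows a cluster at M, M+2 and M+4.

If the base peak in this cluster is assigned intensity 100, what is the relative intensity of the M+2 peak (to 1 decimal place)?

77.1

Binomial terms of (0.72170 + 0.27830)^2: M 0.5209, M+2 0.4017, M+4 0.0775 → M is the base peak.
P(M) = C(2,0) × 0.72170^2 × 0.27830^0 = 1 × 0.52085089 × 1.0000 = 0.520851 (base)
P(M+2) = C(2,1) × 0.72170^1 × 0.27830^1 = 2 × 0.7217 × 0.2783 = 0.401698
Relative intensity = 0.401698 / 0.520851 × 100 = 77.1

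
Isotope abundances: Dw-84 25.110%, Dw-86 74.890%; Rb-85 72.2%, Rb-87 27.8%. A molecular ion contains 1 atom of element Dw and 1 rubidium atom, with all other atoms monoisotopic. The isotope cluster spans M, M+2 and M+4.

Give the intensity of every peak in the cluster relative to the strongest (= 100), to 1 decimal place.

29.7 : 100.0 : 34.1

Element Dw pattern (n=1): 0.2511 : 0.7489
Rubidium pattern (n=1): 0.7220 : 0.2780
Convolve the two distributions (both contribute in 2-u steps):
  M: 0.2511×0.7220 = 0.181294
  M+2: 0.2511×0.2780 + 0.7489×0.7220 = 0.610512
  M+4: 0.7489×0.2780 = 0.208194
Scale to base peak (0.610512) = 100: 29.7 : 100.0 : 34.1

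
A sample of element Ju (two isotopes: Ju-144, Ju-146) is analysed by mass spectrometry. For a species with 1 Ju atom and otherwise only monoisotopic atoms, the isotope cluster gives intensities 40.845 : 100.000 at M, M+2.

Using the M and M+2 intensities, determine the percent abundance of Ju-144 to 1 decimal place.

Write p for the Ju-144 fraction. I(M+2)/I(M) = [C(1,1)·p^0·(1−p)] / p^1 = 1·(1−p)/p = 100.000/40.845 = 2.4483
(1−p)/p = 2.4483/1 = 2.4483  ⇒  p = 1/(1 + 2.4483) = 0.2900
Ju-144: 29.0%, Ju-146: 71.0%.

29.0%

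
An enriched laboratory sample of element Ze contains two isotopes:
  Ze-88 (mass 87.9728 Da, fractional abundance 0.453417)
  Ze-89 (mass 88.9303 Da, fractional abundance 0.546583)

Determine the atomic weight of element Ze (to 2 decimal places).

Ar = Σ fᵢ·mᵢ = 0.453417 × 87.9728 + 0.546583 × 88.9303
= 39.88836 + 48.60779 = 88.49615 Da

88.50 Da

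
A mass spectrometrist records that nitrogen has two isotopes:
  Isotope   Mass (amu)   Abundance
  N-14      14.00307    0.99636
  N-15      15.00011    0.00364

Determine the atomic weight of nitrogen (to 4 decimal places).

Ar = Σ fᵢ·mᵢ = 0.99636 × 14.00307 + 0.00364 × 15.00011
= 13.952099 + 0.054600 = 14.006699 amu

14.0067 amu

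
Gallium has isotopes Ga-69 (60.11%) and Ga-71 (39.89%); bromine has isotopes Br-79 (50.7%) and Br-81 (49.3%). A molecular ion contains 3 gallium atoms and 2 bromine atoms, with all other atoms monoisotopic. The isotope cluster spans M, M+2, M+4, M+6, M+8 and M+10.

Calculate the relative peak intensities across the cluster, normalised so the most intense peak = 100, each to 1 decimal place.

Gallium pattern (n=3): 0.21719018 : 0.43239309 : 0.28694328 : 0.06347345
Bromine pattern (n=2): 0.257049 : 0.499902 : 0.243049
Convolve the two distributions (both contribute in 2-u steps):
  M: 0.21719018×0.257049 = 0.055829
  M+2: 0.21719018×0.499902 + 0.43239309×0.257049 = 0.219720
  M+4: 0.21719018×0.243049 + 0.43239309×0.499902 + 0.28694328×0.257049 = 0.342701
  M+6: 0.43239309×0.243049 + 0.28694328×0.499902 + 0.06347345×0.257049 = 0.264852
  M+8: 0.28694328×0.243049 + 0.06347345×0.499902 = 0.101472
  M+10: 0.06347345×0.243049 = 0.015427
Scale to base peak (0.342701) = 100: 16.3 : 64.1 : 100.0 : 77.3 : 29.6 : 4.5

16.3 : 64.1 : 100.0 : 77.3 : 29.6 : 4.5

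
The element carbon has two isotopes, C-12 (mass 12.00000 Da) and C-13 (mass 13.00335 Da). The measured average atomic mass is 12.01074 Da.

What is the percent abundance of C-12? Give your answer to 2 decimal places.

98.93%

With x = fraction of C-12 (so C-13 is 1 − x):
12.00000·x + 13.00335·(1 − x) = 12.01074
(12.00000 − 13.00335)·x = 12.01074 − 13.00335
x = -0.99261 / -1.00335 = 0.98930 → 98.93% C-12, 1.07% C-13.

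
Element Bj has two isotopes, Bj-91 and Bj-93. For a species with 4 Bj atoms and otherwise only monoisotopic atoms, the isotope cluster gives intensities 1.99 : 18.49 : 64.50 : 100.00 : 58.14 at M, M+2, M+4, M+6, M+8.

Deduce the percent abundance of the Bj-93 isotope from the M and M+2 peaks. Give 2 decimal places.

If p is the fraction of Bj that is Bj-91, then I(M+2)/I(M) = [C(4,1)·p^3·(1−p)] / p^4 = 4·(1−p)/p = 18.49/1.99 = 9.2915
(1−p)/p = 9.2915/4 = 2.3229  ⇒  p = 1/(1 + 2.3229) = 0.3009
Bj-91: 30.09%, Bj-93: 69.91%.

69.91%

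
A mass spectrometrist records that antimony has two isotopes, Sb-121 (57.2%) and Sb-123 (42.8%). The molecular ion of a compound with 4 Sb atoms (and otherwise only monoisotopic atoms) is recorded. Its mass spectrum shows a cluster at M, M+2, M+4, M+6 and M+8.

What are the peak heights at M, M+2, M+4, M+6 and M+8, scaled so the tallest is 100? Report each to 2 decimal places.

29.77 : 89.10 : 100.00 : 49.88 : 9.33

The 4 Sb atoms are independent, so intensities follow the terms of (0.572 + 0.428)^4.
P(M) = 0.572^4 = 0.107049
P(M+2) = 4 × 0.572^3 × 0.428^1 = 0.320400
P(M+4) = 6 × 0.572^2 × 0.428^2 = 0.359609
P(M+6) = 4 × 0.572^1 × 0.428^3 = 0.179385
P(M+8) = 0.428^4 = 0.033556
The M+4 peak is largest (0.359609); scaling to 100 gives 29.77 : 89.10 : 100.00 : 49.88 : 9.33.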